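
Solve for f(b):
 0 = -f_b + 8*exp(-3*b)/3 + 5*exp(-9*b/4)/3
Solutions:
 f(b) = C1 - 8*exp(-3*b)/9 - 20*exp(-9*b/4)/27


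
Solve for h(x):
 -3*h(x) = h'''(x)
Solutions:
 h(x) = C3*exp(-3^(1/3)*x) + (C1*sin(3^(5/6)*x/2) + C2*cos(3^(5/6)*x/2))*exp(3^(1/3)*x/2)


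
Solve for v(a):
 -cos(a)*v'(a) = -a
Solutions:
 v(a) = C1 + Integral(a/cos(a), a)


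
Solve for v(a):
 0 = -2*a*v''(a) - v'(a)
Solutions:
 v(a) = C1 + C2*sqrt(a)


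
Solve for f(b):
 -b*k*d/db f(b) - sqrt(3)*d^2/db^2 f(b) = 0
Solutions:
 f(b) = Piecewise((-sqrt(2)*3^(1/4)*sqrt(pi)*C1*erf(sqrt(2)*3^(3/4)*b*sqrt(k)/6)/(2*sqrt(k)) - C2, (k > 0) | (k < 0)), (-C1*b - C2, True))


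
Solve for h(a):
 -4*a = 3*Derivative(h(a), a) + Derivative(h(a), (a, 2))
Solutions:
 h(a) = C1 + C2*exp(-3*a) - 2*a^2/3 + 4*a/9


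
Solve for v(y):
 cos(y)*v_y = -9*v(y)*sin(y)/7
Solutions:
 v(y) = C1*cos(y)^(9/7)


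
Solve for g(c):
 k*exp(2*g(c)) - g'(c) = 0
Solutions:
 g(c) = log(-sqrt(-1/(C1 + c*k))) - log(2)/2
 g(c) = log(-1/(C1 + c*k))/2 - log(2)/2


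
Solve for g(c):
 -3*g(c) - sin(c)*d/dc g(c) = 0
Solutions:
 g(c) = C1*(cos(c) + 1)^(3/2)/(cos(c) - 1)^(3/2)


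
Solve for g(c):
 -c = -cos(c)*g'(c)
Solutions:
 g(c) = C1 + Integral(c/cos(c), c)


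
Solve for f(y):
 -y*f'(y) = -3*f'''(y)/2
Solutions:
 f(y) = C1 + Integral(C2*airyai(2^(1/3)*3^(2/3)*y/3) + C3*airybi(2^(1/3)*3^(2/3)*y/3), y)


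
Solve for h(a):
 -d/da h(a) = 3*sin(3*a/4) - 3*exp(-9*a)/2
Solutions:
 h(a) = C1 + 4*cos(3*a/4) - exp(-9*a)/6


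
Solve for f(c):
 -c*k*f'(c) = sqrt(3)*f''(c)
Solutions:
 f(c) = Piecewise((-sqrt(2)*3^(1/4)*sqrt(pi)*C1*erf(sqrt(2)*3^(3/4)*c*sqrt(k)/6)/(2*sqrt(k)) - C2, (k > 0) | (k < 0)), (-C1*c - C2, True))


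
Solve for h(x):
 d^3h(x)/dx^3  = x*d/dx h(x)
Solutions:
 h(x) = C1 + Integral(C2*airyai(x) + C3*airybi(x), x)


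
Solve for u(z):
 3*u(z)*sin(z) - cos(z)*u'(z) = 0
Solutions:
 u(z) = C1/cos(z)^3


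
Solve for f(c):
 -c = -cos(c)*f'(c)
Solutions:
 f(c) = C1 + Integral(c/cos(c), c)


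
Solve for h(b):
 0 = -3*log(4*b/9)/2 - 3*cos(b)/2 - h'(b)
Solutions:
 h(b) = C1 - 3*b*log(b)/2 - 3*b*log(2) + 3*b/2 + 3*b*log(3) - 3*sin(b)/2


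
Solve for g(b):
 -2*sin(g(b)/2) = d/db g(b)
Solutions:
 g(b) = -2*acos((-C1 - exp(2*b))/(C1 - exp(2*b))) + 4*pi
 g(b) = 2*acos((-C1 - exp(2*b))/(C1 - exp(2*b)))


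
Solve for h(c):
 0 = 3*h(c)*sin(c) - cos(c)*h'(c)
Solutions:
 h(c) = C1/cos(c)^3


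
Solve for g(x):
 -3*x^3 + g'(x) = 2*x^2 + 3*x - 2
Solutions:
 g(x) = C1 + 3*x^4/4 + 2*x^3/3 + 3*x^2/2 - 2*x


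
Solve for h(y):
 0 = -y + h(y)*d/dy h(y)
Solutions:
 h(y) = -sqrt(C1 + y^2)
 h(y) = sqrt(C1 + y^2)


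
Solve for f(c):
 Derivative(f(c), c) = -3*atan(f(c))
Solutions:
 Integral(1/atan(_y), (_y, f(c))) = C1 - 3*c


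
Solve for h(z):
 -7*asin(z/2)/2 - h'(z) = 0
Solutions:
 h(z) = C1 - 7*z*asin(z/2)/2 - 7*sqrt(4 - z^2)/2


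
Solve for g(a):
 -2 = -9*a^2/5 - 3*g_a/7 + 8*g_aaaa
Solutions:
 g(a) = C1 + C4*exp(3^(1/3)*7^(2/3)*a/14) - 7*a^3/5 + 14*a/3 + (C2*sin(3^(5/6)*7^(2/3)*a/28) + C3*cos(3^(5/6)*7^(2/3)*a/28))*exp(-3^(1/3)*7^(2/3)*a/28)


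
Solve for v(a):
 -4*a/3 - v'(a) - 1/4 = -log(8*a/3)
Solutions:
 v(a) = C1 - 2*a^2/3 + a*log(a) - 5*a/4 + a*log(8/3)


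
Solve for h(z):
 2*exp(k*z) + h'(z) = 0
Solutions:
 h(z) = C1 - 2*exp(k*z)/k


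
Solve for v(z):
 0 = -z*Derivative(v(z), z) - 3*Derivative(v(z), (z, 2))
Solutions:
 v(z) = C1 + C2*erf(sqrt(6)*z/6)


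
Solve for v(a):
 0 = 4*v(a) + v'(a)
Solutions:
 v(a) = C1*exp(-4*a)


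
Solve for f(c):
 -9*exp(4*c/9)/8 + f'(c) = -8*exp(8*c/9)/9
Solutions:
 f(c) = C1 + 81*exp(4*c/9)/32 - exp(c)^(8/9)


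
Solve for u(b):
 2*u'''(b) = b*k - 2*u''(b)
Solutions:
 u(b) = C1 + C2*b + C3*exp(-b) + b^3*k/12 - b^2*k/4


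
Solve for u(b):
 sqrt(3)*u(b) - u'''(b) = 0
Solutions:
 u(b) = C3*exp(3^(1/6)*b) + (C1*sin(3^(2/3)*b/2) + C2*cos(3^(2/3)*b/2))*exp(-3^(1/6)*b/2)


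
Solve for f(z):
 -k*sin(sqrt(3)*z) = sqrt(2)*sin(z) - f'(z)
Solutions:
 f(z) = C1 - sqrt(3)*k*cos(sqrt(3)*z)/3 - sqrt(2)*cos(z)


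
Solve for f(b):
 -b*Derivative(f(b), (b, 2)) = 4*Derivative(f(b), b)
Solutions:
 f(b) = C1 + C2/b^3


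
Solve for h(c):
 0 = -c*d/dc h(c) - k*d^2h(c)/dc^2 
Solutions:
 h(c) = C1 + C2*sqrt(k)*erf(sqrt(2)*c*sqrt(1/k)/2)


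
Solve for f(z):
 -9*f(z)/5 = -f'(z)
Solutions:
 f(z) = C1*exp(9*z/5)


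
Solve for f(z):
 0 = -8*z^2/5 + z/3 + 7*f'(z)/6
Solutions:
 f(z) = C1 + 16*z^3/35 - z^2/7


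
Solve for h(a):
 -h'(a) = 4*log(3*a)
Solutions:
 h(a) = C1 - 4*a*log(a) - a*log(81) + 4*a


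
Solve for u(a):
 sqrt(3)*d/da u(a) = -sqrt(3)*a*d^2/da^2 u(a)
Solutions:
 u(a) = C1 + C2*log(a)


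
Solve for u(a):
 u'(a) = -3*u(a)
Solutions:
 u(a) = C1*exp(-3*a)


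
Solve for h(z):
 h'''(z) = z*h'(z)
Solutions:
 h(z) = C1 + Integral(C2*airyai(z) + C3*airybi(z), z)


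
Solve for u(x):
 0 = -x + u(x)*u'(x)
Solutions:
 u(x) = -sqrt(C1 + x^2)
 u(x) = sqrt(C1 + x^2)


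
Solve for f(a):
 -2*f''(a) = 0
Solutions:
 f(a) = C1 + C2*a


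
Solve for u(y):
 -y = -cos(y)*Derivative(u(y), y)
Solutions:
 u(y) = C1 + Integral(y/cos(y), y)


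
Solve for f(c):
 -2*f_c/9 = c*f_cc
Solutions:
 f(c) = C1 + C2*c^(7/9)


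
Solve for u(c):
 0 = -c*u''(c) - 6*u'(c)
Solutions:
 u(c) = C1 + C2/c^5


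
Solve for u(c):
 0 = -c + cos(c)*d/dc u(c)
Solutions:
 u(c) = C1 + Integral(c/cos(c), c)


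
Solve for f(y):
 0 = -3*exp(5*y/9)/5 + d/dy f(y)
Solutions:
 f(y) = C1 + 27*exp(5*y/9)/25


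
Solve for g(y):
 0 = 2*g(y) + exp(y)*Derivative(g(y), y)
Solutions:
 g(y) = C1*exp(2*exp(-y))


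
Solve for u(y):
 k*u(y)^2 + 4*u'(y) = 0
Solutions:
 u(y) = 4/(C1 + k*y)


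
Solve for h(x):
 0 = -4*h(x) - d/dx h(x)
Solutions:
 h(x) = C1*exp(-4*x)


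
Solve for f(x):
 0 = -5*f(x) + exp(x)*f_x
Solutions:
 f(x) = C1*exp(-5*exp(-x))


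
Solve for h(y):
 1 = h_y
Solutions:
 h(y) = C1 + y


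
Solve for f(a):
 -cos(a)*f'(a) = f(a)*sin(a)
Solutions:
 f(a) = C1*cos(a)


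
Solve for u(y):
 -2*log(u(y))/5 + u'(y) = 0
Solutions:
 li(u(y)) = C1 + 2*y/5


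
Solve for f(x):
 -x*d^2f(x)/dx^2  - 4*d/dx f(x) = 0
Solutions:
 f(x) = C1 + C2/x^3


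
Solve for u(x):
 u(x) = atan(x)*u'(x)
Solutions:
 u(x) = C1*exp(Integral(1/atan(x), x))


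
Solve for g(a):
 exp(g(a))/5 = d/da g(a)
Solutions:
 g(a) = log(-1/(C1 + a)) + log(5)


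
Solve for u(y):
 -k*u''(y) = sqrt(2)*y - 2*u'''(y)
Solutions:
 u(y) = C1 + C2*y + C3*exp(k*y/2) - sqrt(2)*y^3/(6*k) - sqrt(2)*y^2/k^2


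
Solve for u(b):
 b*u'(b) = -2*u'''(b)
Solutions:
 u(b) = C1 + Integral(C2*airyai(-2^(2/3)*b/2) + C3*airybi(-2^(2/3)*b/2), b)


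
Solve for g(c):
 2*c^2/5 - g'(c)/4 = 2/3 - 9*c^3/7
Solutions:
 g(c) = C1 + 9*c^4/7 + 8*c^3/15 - 8*c/3


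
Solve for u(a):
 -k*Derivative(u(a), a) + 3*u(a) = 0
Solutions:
 u(a) = C1*exp(3*a/k)


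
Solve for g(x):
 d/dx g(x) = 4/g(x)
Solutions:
 g(x) = -sqrt(C1 + 8*x)
 g(x) = sqrt(C1 + 8*x)


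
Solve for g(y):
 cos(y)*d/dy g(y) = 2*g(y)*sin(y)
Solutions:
 g(y) = C1/cos(y)^2


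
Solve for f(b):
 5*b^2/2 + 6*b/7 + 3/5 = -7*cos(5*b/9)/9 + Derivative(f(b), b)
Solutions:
 f(b) = C1 + 5*b^3/6 + 3*b^2/7 + 3*b/5 + 7*sin(5*b/9)/5


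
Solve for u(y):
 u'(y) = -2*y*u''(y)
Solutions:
 u(y) = C1 + C2*sqrt(y)


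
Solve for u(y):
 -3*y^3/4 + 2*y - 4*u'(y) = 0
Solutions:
 u(y) = C1 - 3*y^4/64 + y^2/4


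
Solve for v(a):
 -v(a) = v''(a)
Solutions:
 v(a) = C1*sin(a) + C2*cos(a)


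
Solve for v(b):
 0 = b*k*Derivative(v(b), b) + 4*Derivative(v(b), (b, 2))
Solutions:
 v(b) = Piecewise((-sqrt(2)*sqrt(pi)*C1*erf(sqrt(2)*b*sqrt(k)/4)/sqrt(k) - C2, (k > 0) | (k < 0)), (-C1*b - C2, True))


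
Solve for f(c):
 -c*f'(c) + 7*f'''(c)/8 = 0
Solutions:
 f(c) = C1 + Integral(C2*airyai(2*7^(2/3)*c/7) + C3*airybi(2*7^(2/3)*c/7), c)


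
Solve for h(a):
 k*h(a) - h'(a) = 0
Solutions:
 h(a) = C1*exp(a*k)


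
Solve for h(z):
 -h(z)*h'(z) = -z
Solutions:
 h(z) = -sqrt(C1 + z^2)
 h(z) = sqrt(C1 + z^2)


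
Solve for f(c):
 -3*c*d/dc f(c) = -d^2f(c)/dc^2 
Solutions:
 f(c) = C1 + C2*erfi(sqrt(6)*c/2)


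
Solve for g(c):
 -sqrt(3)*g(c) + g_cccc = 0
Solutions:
 g(c) = C1*exp(-3^(1/8)*c) + C2*exp(3^(1/8)*c) + C3*sin(3^(1/8)*c) + C4*cos(3^(1/8)*c)


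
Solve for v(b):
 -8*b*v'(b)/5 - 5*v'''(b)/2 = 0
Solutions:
 v(b) = C1 + Integral(C2*airyai(-2*10^(1/3)*b/5) + C3*airybi(-2*10^(1/3)*b/5), b)


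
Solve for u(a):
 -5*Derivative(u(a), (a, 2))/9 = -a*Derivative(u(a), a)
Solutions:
 u(a) = C1 + C2*erfi(3*sqrt(10)*a/10)


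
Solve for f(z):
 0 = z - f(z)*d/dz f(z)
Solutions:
 f(z) = -sqrt(C1 + z^2)
 f(z) = sqrt(C1 + z^2)


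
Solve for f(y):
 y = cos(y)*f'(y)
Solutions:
 f(y) = C1 + Integral(y/cos(y), y)


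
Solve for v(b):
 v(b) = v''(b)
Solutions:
 v(b) = C1*exp(-b) + C2*exp(b)


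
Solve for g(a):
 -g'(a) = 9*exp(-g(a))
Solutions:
 g(a) = log(C1 - 9*a)


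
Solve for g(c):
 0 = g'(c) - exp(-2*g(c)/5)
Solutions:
 g(c) = 5*log(-sqrt(C1 + c)) - 5*log(5) + 5*log(10)/2
 g(c) = 5*log(C1 + c)/2 - 5*log(5) + 5*log(10)/2


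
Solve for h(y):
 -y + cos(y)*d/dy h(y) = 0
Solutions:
 h(y) = C1 + Integral(y/cos(y), y)


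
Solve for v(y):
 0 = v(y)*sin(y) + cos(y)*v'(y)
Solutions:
 v(y) = C1*cos(y)


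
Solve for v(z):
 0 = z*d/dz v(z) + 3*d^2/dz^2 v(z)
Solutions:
 v(z) = C1 + C2*erf(sqrt(6)*z/6)


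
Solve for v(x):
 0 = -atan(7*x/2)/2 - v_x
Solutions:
 v(x) = C1 - x*atan(7*x/2)/2 + log(49*x^2 + 4)/14


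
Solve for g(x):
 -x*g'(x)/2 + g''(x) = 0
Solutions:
 g(x) = C1 + C2*erfi(x/2)


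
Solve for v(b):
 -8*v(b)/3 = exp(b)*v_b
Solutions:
 v(b) = C1*exp(8*exp(-b)/3)


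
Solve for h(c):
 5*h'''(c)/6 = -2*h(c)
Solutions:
 h(c) = C3*exp(c*(-12^(1/3)*5^(2/3) + 3*10^(2/3)*3^(1/3))/20)*sin(10^(2/3)*3^(5/6)*c/10) + C4*exp(c*(-12^(1/3)*5^(2/3) + 3*10^(2/3)*3^(1/3))/20)*cos(10^(2/3)*3^(5/6)*c/10) + C5*exp(-c*(12^(1/3)*5^(2/3) + 3*10^(2/3)*3^(1/3))/20) + (C1*sin(10^(2/3)*3^(5/6)*c/10) + C2*cos(10^(2/3)*3^(5/6)*c/10))*exp(12^(1/3)*5^(2/3)*c/10)


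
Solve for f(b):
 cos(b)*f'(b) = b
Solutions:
 f(b) = C1 + Integral(b/cos(b), b)


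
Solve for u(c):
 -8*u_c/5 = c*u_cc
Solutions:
 u(c) = C1 + C2/c^(3/5)


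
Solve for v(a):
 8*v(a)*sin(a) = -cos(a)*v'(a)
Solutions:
 v(a) = C1*cos(a)^8


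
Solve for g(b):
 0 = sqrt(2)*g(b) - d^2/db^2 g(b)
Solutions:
 g(b) = C1*exp(-2^(1/4)*b) + C2*exp(2^(1/4)*b)


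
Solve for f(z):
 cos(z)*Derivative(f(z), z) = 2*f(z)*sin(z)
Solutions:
 f(z) = C1/cos(z)^2


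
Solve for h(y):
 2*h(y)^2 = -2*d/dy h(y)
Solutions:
 h(y) = 1/(C1 + y)


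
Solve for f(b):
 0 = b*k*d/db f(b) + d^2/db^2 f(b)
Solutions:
 f(b) = Piecewise((-sqrt(2)*sqrt(pi)*C1*erf(sqrt(2)*b*sqrt(k)/2)/(2*sqrt(k)) - C2, (k > 0) | (k < 0)), (-C1*b - C2, True))


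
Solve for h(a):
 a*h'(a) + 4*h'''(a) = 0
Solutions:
 h(a) = C1 + Integral(C2*airyai(-2^(1/3)*a/2) + C3*airybi(-2^(1/3)*a/2), a)


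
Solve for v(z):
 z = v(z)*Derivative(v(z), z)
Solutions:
 v(z) = -sqrt(C1 + z^2)
 v(z) = sqrt(C1 + z^2)


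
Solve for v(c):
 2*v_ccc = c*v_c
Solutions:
 v(c) = C1 + Integral(C2*airyai(2^(2/3)*c/2) + C3*airybi(2^(2/3)*c/2), c)


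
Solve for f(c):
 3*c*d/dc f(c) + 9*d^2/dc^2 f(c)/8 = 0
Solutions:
 f(c) = C1 + C2*erf(2*sqrt(3)*c/3)


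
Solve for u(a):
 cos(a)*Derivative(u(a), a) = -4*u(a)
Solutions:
 u(a) = C1*(sin(a)^2 - 2*sin(a) + 1)/(sin(a)^2 + 2*sin(a) + 1)


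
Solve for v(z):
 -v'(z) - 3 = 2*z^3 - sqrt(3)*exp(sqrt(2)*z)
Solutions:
 v(z) = C1 - z^4/2 - 3*z + sqrt(6)*exp(sqrt(2)*z)/2


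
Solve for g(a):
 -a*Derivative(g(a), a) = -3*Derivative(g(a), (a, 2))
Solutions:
 g(a) = C1 + C2*erfi(sqrt(6)*a/6)


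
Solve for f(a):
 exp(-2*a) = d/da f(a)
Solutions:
 f(a) = C1 - exp(-2*a)/2


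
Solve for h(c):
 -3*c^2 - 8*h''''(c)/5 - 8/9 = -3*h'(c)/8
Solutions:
 h(c) = C1 + C4*exp(15^(1/3)*c/4) + 8*c^3/3 + 64*c/27 + (C2*sin(3^(5/6)*5^(1/3)*c/8) + C3*cos(3^(5/6)*5^(1/3)*c/8))*exp(-15^(1/3)*c/8)


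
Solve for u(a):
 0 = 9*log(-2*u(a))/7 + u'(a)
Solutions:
 7*Integral(1/(log(-_y) + log(2)), (_y, u(a)))/9 = C1 - a


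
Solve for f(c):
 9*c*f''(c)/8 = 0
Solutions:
 f(c) = C1 + C2*c


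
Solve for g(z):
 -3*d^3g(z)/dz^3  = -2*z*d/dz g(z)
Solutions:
 g(z) = C1 + Integral(C2*airyai(2^(1/3)*3^(2/3)*z/3) + C3*airybi(2^(1/3)*3^(2/3)*z/3), z)


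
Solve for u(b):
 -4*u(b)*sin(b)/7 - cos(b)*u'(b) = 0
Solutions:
 u(b) = C1*cos(b)^(4/7)


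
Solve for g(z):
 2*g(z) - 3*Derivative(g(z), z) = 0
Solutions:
 g(z) = C1*exp(2*z/3)


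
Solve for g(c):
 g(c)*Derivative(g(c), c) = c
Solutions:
 g(c) = -sqrt(C1 + c^2)
 g(c) = sqrt(C1 + c^2)


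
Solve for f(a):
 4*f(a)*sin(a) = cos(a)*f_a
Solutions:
 f(a) = C1/cos(a)^4


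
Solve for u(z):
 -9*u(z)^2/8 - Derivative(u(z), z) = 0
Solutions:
 u(z) = 8/(C1 + 9*z)


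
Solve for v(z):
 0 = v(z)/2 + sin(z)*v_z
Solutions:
 v(z) = C1*(cos(z) + 1)^(1/4)/(cos(z) - 1)^(1/4)


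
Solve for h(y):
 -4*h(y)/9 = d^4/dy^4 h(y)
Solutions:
 h(y) = (C1*sin(sqrt(3)*y/3) + C2*cos(sqrt(3)*y/3))*exp(-sqrt(3)*y/3) + (C3*sin(sqrt(3)*y/3) + C4*cos(sqrt(3)*y/3))*exp(sqrt(3)*y/3)


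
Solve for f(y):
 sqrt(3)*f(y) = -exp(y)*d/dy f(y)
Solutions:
 f(y) = C1*exp(sqrt(3)*exp(-y))


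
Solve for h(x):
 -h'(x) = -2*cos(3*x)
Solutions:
 h(x) = C1 + 2*sin(3*x)/3


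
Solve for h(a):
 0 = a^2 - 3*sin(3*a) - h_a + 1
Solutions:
 h(a) = C1 + a^3/3 + a + cos(3*a)


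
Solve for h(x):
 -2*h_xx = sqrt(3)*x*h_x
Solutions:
 h(x) = C1 + C2*erf(3^(1/4)*x/2)


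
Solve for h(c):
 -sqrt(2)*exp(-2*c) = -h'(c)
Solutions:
 h(c) = C1 - sqrt(2)*exp(-2*c)/2


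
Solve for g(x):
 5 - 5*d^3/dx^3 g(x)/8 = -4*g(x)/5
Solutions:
 g(x) = C3*exp(2*2^(2/3)*5^(1/3)*x/5) + (C1*sin(2^(2/3)*sqrt(3)*5^(1/3)*x/5) + C2*cos(2^(2/3)*sqrt(3)*5^(1/3)*x/5))*exp(-2^(2/3)*5^(1/3)*x/5) - 25/4


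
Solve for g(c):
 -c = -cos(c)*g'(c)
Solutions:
 g(c) = C1 + Integral(c/cos(c), c)


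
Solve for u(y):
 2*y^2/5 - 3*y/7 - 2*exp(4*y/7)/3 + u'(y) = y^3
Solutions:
 u(y) = C1 + y^4/4 - 2*y^3/15 + 3*y^2/14 + 7*exp(4*y/7)/6


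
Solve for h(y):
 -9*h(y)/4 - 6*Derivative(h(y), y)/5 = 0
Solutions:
 h(y) = C1*exp(-15*y/8)


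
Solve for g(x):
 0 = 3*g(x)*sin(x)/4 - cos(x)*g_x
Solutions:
 g(x) = C1/cos(x)^(3/4)


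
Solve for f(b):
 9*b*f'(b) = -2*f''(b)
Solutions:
 f(b) = C1 + C2*erf(3*b/2)


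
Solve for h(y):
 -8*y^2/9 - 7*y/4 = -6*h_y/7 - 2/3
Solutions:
 h(y) = C1 + 28*y^3/81 + 49*y^2/48 - 7*y/9


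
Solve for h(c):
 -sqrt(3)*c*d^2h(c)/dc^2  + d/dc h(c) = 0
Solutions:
 h(c) = C1 + C2*c^(sqrt(3)/3 + 1)


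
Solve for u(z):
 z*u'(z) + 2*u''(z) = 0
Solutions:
 u(z) = C1 + C2*erf(z/2)


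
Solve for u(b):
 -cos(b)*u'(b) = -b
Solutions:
 u(b) = C1 + Integral(b/cos(b), b)


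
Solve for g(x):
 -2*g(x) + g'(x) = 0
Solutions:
 g(x) = C1*exp(2*x)


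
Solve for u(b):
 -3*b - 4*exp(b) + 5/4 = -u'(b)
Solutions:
 u(b) = C1 + 3*b^2/2 - 5*b/4 + 4*exp(b)


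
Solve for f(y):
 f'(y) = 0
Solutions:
 f(y) = C1


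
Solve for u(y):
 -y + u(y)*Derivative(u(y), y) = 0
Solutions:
 u(y) = -sqrt(C1 + y^2)
 u(y) = sqrt(C1 + y^2)


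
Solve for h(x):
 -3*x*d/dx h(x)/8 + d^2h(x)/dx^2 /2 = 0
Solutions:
 h(x) = C1 + C2*erfi(sqrt(6)*x/4)


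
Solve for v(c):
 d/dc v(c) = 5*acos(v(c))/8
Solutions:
 Integral(1/acos(_y), (_y, v(c))) = C1 + 5*c/8


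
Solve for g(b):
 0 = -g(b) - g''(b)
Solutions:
 g(b) = C1*sin(b) + C2*cos(b)


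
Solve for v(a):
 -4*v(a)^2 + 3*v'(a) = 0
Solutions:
 v(a) = -3/(C1 + 4*a)


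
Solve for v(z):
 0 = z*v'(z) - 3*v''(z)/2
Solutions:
 v(z) = C1 + C2*erfi(sqrt(3)*z/3)


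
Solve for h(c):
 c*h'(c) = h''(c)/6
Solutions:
 h(c) = C1 + C2*erfi(sqrt(3)*c)


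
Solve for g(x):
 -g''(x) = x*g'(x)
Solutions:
 g(x) = C1 + C2*erf(sqrt(2)*x/2)


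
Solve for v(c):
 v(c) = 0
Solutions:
 v(c) = 0


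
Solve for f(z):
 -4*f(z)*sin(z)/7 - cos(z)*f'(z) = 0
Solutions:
 f(z) = C1*cos(z)^(4/7)


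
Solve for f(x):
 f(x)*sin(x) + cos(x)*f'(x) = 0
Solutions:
 f(x) = C1*cos(x)


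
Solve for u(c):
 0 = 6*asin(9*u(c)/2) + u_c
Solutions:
 Integral(1/asin(9*_y/2), (_y, u(c))) = C1 - 6*c


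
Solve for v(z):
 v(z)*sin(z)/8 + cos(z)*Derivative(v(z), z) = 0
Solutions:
 v(z) = C1*cos(z)^(1/8)


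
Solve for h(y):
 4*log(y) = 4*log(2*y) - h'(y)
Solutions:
 h(y) = C1 + 4*y*log(2)


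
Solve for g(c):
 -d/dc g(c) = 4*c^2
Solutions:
 g(c) = C1 - 4*c^3/3


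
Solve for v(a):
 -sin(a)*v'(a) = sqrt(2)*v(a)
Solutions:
 v(a) = C1*(cos(a) + 1)^(sqrt(2)/2)/(cos(a) - 1)^(sqrt(2)/2)


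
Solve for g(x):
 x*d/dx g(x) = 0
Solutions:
 g(x) = C1


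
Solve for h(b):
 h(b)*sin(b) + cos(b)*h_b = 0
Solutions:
 h(b) = C1*cos(b)


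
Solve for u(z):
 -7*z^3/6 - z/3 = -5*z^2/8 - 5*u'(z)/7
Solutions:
 u(z) = C1 + 49*z^4/120 - 7*z^3/24 + 7*z^2/30


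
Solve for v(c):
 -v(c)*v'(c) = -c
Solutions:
 v(c) = -sqrt(C1 + c^2)
 v(c) = sqrt(C1 + c^2)


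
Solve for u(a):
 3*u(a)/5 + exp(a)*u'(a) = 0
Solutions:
 u(a) = C1*exp(3*exp(-a)/5)


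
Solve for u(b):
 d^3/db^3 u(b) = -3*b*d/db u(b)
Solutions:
 u(b) = C1 + Integral(C2*airyai(-3^(1/3)*b) + C3*airybi(-3^(1/3)*b), b)


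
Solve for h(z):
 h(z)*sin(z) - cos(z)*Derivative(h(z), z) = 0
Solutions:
 h(z) = C1/cos(z)


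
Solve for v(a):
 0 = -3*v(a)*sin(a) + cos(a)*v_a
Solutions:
 v(a) = C1/cos(a)^3


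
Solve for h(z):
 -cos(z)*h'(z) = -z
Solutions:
 h(z) = C1 + Integral(z/cos(z), z)


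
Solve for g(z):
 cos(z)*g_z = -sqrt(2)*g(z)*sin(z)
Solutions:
 g(z) = C1*cos(z)^(sqrt(2))


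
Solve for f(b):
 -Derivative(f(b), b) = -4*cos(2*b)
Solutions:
 f(b) = C1 + 2*sin(2*b)


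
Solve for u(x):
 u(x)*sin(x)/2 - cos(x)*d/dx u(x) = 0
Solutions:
 u(x) = C1/sqrt(cos(x))


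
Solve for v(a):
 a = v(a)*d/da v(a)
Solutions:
 v(a) = -sqrt(C1 + a^2)
 v(a) = sqrt(C1 + a^2)


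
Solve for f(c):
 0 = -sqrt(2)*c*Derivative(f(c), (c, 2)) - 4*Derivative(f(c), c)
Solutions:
 f(c) = C1 + C2*c^(1 - 2*sqrt(2))


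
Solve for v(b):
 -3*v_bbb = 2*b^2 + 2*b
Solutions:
 v(b) = C1 + C2*b + C3*b^2 - b^5/90 - b^4/36


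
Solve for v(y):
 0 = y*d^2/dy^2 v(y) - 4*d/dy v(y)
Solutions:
 v(y) = C1 + C2*y^5


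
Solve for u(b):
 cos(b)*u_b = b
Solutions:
 u(b) = C1 + Integral(b/cos(b), b)


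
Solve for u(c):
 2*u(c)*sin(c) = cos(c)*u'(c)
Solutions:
 u(c) = C1/cos(c)^2


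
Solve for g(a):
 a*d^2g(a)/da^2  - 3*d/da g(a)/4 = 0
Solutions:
 g(a) = C1 + C2*a^(7/4)


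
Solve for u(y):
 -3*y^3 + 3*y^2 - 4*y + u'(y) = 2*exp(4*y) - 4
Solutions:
 u(y) = C1 + 3*y^4/4 - y^3 + 2*y^2 - 4*y + exp(4*y)/2


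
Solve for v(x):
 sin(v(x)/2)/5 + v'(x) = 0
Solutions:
 x/5 + log(cos(v(x)/2) - 1) - log(cos(v(x)/2) + 1) = C1


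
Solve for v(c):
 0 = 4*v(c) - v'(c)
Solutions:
 v(c) = C1*exp(4*c)


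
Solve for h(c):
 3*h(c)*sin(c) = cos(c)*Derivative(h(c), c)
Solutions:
 h(c) = C1/cos(c)^3


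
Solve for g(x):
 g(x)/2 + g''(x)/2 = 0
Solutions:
 g(x) = C1*sin(x) + C2*cos(x)


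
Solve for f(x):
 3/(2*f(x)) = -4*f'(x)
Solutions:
 f(x) = -sqrt(C1 - 3*x)/2
 f(x) = sqrt(C1 - 3*x)/2


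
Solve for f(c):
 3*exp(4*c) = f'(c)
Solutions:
 f(c) = C1 + 3*exp(4*c)/4


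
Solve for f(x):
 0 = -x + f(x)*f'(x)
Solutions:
 f(x) = -sqrt(C1 + x^2)
 f(x) = sqrt(C1 + x^2)


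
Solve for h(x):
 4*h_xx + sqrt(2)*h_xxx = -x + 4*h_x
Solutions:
 h(x) = C1 + C2*exp(sqrt(2)*x*(-1 + sqrt(1 + sqrt(2)))) + C3*exp(-sqrt(2)*x*(1 + sqrt(1 + sqrt(2)))) + x^2/8 + x/4


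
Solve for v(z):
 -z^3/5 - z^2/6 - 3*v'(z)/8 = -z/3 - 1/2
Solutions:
 v(z) = C1 - 2*z^4/15 - 4*z^3/27 + 4*z^2/9 + 4*z/3


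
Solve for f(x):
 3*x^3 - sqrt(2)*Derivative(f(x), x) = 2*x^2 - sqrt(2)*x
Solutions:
 f(x) = C1 + 3*sqrt(2)*x^4/8 - sqrt(2)*x^3/3 + x^2/2


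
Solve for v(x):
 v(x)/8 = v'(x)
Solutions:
 v(x) = C1*exp(x/8)


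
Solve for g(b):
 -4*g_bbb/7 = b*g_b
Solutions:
 g(b) = C1 + Integral(C2*airyai(-14^(1/3)*b/2) + C3*airybi(-14^(1/3)*b/2), b)


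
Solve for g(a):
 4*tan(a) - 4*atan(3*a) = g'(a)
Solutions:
 g(a) = C1 - 4*a*atan(3*a) + 2*log(9*a^2 + 1)/3 - 4*log(cos(a))


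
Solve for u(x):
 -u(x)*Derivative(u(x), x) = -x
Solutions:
 u(x) = -sqrt(C1 + x^2)
 u(x) = sqrt(C1 + x^2)


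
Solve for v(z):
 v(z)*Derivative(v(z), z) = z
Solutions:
 v(z) = -sqrt(C1 + z^2)
 v(z) = sqrt(C1 + z^2)


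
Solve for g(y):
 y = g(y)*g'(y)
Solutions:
 g(y) = -sqrt(C1 + y^2)
 g(y) = sqrt(C1 + y^2)


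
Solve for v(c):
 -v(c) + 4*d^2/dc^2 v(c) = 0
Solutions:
 v(c) = C1*exp(-c/2) + C2*exp(c/2)


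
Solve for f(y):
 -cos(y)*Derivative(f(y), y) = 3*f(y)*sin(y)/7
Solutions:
 f(y) = C1*cos(y)^(3/7)


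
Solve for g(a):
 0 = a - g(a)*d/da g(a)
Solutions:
 g(a) = -sqrt(C1 + a^2)
 g(a) = sqrt(C1 + a^2)


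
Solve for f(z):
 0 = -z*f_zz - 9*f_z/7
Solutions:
 f(z) = C1 + C2/z^(2/7)


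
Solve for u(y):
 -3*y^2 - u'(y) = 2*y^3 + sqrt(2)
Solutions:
 u(y) = C1 - y^4/2 - y^3 - sqrt(2)*y


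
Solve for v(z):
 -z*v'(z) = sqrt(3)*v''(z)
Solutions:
 v(z) = C1 + C2*erf(sqrt(2)*3^(3/4)*z/6)


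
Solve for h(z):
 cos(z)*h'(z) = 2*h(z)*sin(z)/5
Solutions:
 h(z) = C1/cos(z)^(2/5)


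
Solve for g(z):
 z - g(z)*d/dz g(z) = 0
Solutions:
 g(z) = -sqrt(C1 + z^2)
 g(z) = sqrt(C1 + z^2)


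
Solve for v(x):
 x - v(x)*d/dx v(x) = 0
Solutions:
 v(x) = -sqrt(C1 + x^2)
 v(x) = sqrt(C1 + x^2)


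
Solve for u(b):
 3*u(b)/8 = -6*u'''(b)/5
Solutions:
 u(b) = C3*exp(-2^(2/3)*5^(1/3)*b/4) + (C1*sin(2^(2/3)*sqrt(3)*5^(1/3)*b/8) + C2*cos(2^(2/3)*sqrt(3)*5^(1/3)*b/8))*exp(2^(2/3)*5^(1/3)*b/8)


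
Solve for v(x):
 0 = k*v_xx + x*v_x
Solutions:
 v(x) = C1 + C2*sqrt(k)*erf(sqrt(2)*x*sqrt(1/k)/2)


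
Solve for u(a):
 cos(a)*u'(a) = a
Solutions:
 u(a) = C1 + Integral(a/cos(a), a)


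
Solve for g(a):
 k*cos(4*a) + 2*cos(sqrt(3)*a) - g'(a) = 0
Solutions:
 g(a) = C1 + k*sin(4*a)/4 + 2*sqrt(3)*sin(sqrt(3)*a)/3


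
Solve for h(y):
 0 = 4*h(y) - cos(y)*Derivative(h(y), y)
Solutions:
 h(y) = C1*(sin(y)^2 + 2*sin(y) + 1)/(sin(y)^2 - 2*sin(y) + 1)


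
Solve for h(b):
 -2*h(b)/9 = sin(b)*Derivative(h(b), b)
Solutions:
 h(b) = C1*(cos(b) + 1)^(1/9)/(cos(b) - 1)^(1/9)


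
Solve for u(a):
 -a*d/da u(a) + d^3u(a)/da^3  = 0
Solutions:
 u(a) = C1 + Integral(C2*airyai(a) + C3*airybi(a), a)


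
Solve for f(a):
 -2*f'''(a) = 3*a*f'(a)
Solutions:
 f(a) = C1 + Integral(C2*airyai(-2^(2/3)*3^(1/3)*a/2) + C3*airybi(-2^(2/3)*3^(1/3)*a/2), a)


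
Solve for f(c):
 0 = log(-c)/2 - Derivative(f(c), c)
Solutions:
 f(c) = C1 + c*log(-c)/2 - c/2


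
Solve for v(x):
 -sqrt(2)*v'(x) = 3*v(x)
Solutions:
 v(x) = C1*exp(-3*sqrt(2)*x/2)


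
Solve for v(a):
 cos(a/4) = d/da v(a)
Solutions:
 v(a) = C1 + 4*sin(a/4)


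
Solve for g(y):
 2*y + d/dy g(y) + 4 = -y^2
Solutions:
 g(y) = C1 - y^3/3 - y^2 - 4*y


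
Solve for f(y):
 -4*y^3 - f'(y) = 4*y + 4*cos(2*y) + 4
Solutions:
 f(y) = C1 - y^4 - 2*y^2 - 4*y - 2*sin(2*y)


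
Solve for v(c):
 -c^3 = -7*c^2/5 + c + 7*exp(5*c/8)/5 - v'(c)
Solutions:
 v(c) = C1 + c^4/4 - 7*c^3/15 + c^2/2 + 56*exp(5*c/8)/25


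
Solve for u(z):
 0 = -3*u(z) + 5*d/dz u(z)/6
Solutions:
 u(z) = C1*exp(18*z/5)


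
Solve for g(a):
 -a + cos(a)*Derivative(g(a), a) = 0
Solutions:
 g(a) = C1 + Integral(a/cos(a), a)


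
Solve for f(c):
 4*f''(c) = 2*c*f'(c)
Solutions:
 f(c) = C1 + C2*erfi(c/2)


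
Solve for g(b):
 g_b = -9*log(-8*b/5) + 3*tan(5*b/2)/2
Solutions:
 g(b) = C1 - 9*b*log(-b) - 27*b*log(2) + 9*b + 9*b*log(5) - 3*log(cos(5*b/2))/5


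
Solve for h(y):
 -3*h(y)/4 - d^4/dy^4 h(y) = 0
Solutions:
 h(y) = (C1*sin(3^(1/4)*y/2) + C2*cos(3^(1/4)*y/2))*exp(-3^(1/4)*y/2) + (C3*sin(3^(1/4)*y/2) + C4*cos(3^(1/4)*y/2))*exp(3^(1/4)*y/2)


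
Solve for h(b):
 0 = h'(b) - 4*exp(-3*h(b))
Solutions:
 h(b) = log(C1 + 12*b)/3
 h(b) = log((-3^(1/3) - 3^(5/6)*I)*(C1 + 4*b)^(1/3)/2)
 h(b) = log((-3^(1/3) + 3^(5/6)*I)*(C1 + 4*b)^(1/3)/2)


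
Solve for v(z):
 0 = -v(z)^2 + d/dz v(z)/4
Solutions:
 v(z) = -1/(C1 + 4*z)


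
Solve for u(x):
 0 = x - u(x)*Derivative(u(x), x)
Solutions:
 u(x) = -sqrt(C1 + x^2)
 u(x) = sqrt(C1 + x^2)


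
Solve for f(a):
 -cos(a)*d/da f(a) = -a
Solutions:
 f(a) = C1 + Integral(a/cos(a), a)


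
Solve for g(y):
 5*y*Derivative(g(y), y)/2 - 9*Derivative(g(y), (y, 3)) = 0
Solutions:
 g(y) = C1 + Integral(C2*airyai(60^(1/3)*y/6) + C3*airybi(60^(1/3)*y/6), y)


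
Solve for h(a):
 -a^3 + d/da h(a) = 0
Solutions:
 h(a) = C1 + a^4/4


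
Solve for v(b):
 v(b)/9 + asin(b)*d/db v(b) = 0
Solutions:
 v(b) = C1*exp(-Integral(1/asin(b), b)/9)


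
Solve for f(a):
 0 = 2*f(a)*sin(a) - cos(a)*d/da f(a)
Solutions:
 f(a) = C1/cos(a)^2


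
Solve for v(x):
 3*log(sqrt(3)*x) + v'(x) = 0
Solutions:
 v(x) = C1 - 3*x*log(x) - 3*x*log(3)/2 + 3*x


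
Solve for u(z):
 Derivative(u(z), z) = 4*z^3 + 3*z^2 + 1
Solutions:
 u(z) = C1 + z^4 + z^3 + z


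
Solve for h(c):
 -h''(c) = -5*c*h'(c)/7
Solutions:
 h(c) = C1 + C2*erfi(sqrt(70)*c/14)


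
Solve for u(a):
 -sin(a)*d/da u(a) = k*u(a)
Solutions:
 u(a) = C1*exp(k*(-log(cos(a) - 1) + log(cos(a) + 1))/2)


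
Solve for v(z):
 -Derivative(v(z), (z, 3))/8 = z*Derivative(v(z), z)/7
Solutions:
 v(z) = C1 + Integral(C2*airyai(-2*7^(2/3)*z/7) + C3*airybi(-2*7^(2/3)*z/7), z)


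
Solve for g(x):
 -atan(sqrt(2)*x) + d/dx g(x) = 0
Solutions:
 g(x) = C1 + x*atan(sqrt(2)*x) - sqrt(2)*log(2*x^2 + 1)/4


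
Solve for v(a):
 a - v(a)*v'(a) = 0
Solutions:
 v(a) = -sqrt(C1 + a^2)
 v(a) = sqrt(C1 + a^2)


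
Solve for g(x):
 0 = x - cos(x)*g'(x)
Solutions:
 g(x) = C1 + Integral(x/cos(x), x)


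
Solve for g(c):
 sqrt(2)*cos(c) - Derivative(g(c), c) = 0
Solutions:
 g(c) = C1 + sqrt(2)*sin(c)


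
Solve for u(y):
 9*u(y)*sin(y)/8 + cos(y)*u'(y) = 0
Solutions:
 u(y) = C1*cos(y)^(9/8)


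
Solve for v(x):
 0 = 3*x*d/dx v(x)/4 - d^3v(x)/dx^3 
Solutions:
 v(x) = C1 + Integral(C2*airyai(6^(1/3)*x/2) + C3*airybi(6^(1/3)*x/2), x)


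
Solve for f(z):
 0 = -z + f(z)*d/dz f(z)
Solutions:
 f(z) = -sqrt(C1 + z^2)
 f(z) = sqrt(C1 + z^2)


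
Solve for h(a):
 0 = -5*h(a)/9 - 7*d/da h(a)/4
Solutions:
 h(a) = C1*exp(-20*a/63)


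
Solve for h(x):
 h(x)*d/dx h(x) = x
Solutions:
 h(x) = -sqrt(C1 + x^2)
 h(x) = sqrt(C1 + x^2)


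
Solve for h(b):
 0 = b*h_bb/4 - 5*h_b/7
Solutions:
 h(b) = C1 + C2*b^(27/7)


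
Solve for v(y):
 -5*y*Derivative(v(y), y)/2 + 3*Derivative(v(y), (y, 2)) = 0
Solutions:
 v(y) = C1 + C2*erfi(sqrt(15)*y/6)


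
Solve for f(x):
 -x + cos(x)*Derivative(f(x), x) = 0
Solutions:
 f(x) = C1 + Integral(x/cos(x), x)


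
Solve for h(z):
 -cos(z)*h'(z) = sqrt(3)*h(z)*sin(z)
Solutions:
 h(z) = C1*cos(z)^(sqrt(3))


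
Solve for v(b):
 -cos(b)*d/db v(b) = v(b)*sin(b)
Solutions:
 v(b) = C1*cos(b)


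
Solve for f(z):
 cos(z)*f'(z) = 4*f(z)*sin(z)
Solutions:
 f(z) = C1/cos(z)^4


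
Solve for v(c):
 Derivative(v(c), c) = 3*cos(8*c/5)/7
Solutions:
 v(c) = C1 + 15*sin(8*c/5)/56


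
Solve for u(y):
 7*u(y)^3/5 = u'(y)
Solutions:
 u(y) = -sqrt(10)*sqrt(-1/(C1 + 7*y))/2
 u(y) = sqrt(10)*sqrt(-1/(C1 + 7*y))/2


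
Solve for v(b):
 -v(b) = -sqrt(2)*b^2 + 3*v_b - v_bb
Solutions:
 v(b) = C1*exp(b*(3 - sqrt(13))/2) + C2*exp(b*(3 + sqrt(13))/2) + sqrt(2)*b^2 - 6*sqrt(2)*b + 20*sqrt(2)


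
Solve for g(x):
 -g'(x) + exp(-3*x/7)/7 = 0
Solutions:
 g(x) = C1 - exp(-3*x/7)/3


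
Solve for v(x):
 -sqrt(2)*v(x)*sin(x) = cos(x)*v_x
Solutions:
 v(x) = C1*cos(x)^(sqrt(2))


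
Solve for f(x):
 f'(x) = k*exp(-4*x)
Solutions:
 f(x) = C1 - k*exp(-4*x)/4


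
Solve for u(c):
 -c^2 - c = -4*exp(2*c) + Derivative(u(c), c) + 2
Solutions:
 u(c) = C1 - c^3/3 - c^2/2 - 2*c + 2*exp(2*c)


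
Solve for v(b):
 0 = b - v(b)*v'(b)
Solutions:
 v(b) = -sqrt(C1 + b^2)
 v(b) = sqrt(C1 + b^2)


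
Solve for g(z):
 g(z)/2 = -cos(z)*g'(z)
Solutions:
 g(z) = C1*(sin(z) - 1)^(1/4)/(sin(z) + 1)^(1/4)


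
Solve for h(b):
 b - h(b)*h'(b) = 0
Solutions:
 h(b) = -sqrt(C1 + b^2)
 h(b) = sqrt(C1 + b^2)


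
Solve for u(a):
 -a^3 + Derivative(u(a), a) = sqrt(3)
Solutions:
 u(a) = C1 + a^4/4 + sqrt(3)*a


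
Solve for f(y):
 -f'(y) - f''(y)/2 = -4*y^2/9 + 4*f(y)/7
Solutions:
 f(y) = 7*y^2/9 - 49*y/18 + (C1*sin(sqrt(7)*y/7) + C2*cos(sqrt(7)*y/7))*exp(-y) + 245/72


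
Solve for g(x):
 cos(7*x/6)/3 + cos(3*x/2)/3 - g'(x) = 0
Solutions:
 g(x) = C1 + 2*sin(7*x/6)/7 + 2*sin(3*x/2)/9


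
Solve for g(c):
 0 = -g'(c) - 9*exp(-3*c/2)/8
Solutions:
 g(c) = C1 + 3*exp(-3*c/2)/4


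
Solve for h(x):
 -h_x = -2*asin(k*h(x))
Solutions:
 Integral(1/asin(_y*k), (_y, h(x))) = C1 + 2*x


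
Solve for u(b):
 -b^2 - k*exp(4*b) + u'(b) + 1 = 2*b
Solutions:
 u(b) = C1 + b^3/3 + b^2 - b + k*exp(4*b)/4


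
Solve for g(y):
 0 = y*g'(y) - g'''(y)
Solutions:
 g(y) = C1 + Integral(C2*airyai(y) + C3*airybi(y), y)


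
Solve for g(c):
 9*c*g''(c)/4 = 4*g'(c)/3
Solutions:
 g(c) = C1 + C2*c^(43/27)


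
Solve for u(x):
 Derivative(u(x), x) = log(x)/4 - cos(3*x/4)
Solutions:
 u(x) = C1 + x*log(x)/4 - x/4 - 4*sin(3*x/4)/3


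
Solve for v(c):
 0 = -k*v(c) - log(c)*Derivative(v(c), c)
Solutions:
 v(c) = C1*exp(-k*li(c))


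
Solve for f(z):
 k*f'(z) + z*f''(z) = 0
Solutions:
 f(z) = C1 + z^(1 - re(k))*(C2*sin(log(z)*Abs(im(k))) + C3*cos(log(z)*im(k)))


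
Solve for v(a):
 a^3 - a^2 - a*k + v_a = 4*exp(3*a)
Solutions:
 v(a) = C1 - a^4/4 + a^3/3 + a^2*k/2 + 4*exp(3*a)/3


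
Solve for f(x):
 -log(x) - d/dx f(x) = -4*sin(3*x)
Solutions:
 f(x) = C1 - x*log(x) + x - 4*cos(3*x)/3


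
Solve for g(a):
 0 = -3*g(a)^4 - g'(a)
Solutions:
 g(a) = (-3^(2/3) - 3*3^(1/6)*I)*(1/(C1 + 3*a))^(1/3)/6
 g(a) = (-3^(2/3) + 3*3^(1/6)*I)*(1/(C1 + 3*a))^(1/3)/6
 g(a) = (1/(C1 + 9*a))^(1/3)


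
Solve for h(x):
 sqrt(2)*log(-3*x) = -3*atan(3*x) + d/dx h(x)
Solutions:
 h(x) = C1 + sqrt(2)*x*(log(-x) - 1) + 3*x*atan(3*x) + sqrt(2)*x*log(3) - log(9*x^2 + 1)/2


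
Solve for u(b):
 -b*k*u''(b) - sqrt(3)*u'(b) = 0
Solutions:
 u(b) = C1 + b^(((re(k) - sqrt(3))*re(k) + im(k)^2)/(re(k)^2 + im(k)^2))*(C2*sin(sqrt(3)*log(b)*Abs(im(k))/(re(k)^2 + im(k)^2)) + C3*cos(sqrt(3)*log(b)*im(k)/(re(k)^2 + im(k)^2)))


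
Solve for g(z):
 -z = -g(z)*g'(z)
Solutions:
 g(z) = -sqrt(C1 + z^2)
 g(z) = sqrt(C1 + z^2)


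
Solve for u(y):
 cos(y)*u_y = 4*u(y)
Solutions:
 u(y) = C1*(sin(y)^2 + 2*sin(y) + 1)/(sin(y)^2 - 2*sin(y) + 1)


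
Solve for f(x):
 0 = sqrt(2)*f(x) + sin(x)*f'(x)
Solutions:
 f(x) = C1*(cos(x) + 1)^(sqrt(2)/2)/(cos(x) - 1)^(sqrt(2)/2)


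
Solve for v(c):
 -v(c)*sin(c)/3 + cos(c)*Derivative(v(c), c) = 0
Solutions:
 v(c) = C1/cos(c)^(1/3)


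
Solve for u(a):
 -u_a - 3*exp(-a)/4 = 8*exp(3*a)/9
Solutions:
 u(a) = C1 - 8*exp(3*a)/27 + 3*exp(-a)/4


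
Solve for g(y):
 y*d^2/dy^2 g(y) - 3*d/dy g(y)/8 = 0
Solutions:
 g(y) = C1 + C2*y^(11/8)


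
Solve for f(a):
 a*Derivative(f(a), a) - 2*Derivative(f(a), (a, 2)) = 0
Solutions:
 f(a) = C1 + C2*erfi(a/2)


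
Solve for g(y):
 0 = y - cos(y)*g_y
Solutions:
 g(y) = C1 + Integral(y/cos(y), y)


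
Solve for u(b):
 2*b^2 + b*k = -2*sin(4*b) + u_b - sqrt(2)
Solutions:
 u(b) = C1 + 2*b^3/3 + b^2*k/2 + sqrt(2)*b - cos(4*b)/2


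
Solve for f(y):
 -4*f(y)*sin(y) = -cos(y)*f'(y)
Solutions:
 f(y) = C1/cos(y)^4


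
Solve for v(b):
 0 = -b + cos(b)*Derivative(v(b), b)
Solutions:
 v(b) = C1 + Integral(b/cos(b), b)


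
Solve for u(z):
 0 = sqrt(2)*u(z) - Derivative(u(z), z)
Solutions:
 u(z) = C1*exp(sqrt(2)*z)


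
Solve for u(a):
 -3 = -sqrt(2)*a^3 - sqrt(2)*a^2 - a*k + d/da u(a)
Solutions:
 u(a) = C1 + sqrt(2)*a^4/4 + sqrt(2)*a^3/3 + a^2*k/2 - 3*a


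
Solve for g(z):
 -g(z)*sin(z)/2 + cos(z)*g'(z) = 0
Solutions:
 g(z) = C1/sqrt(cos(z))


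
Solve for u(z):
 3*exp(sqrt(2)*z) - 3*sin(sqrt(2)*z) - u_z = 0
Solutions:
 u(z) = C1 + 3*sqrt(2)*exp(sqrt(2)*z)/2 + 3*sqrt(2)*cos(sqrt(2)*z)/2


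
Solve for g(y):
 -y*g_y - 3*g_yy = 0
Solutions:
 g(y) = C1 + C2*erf(sqrt(6)*y/6)


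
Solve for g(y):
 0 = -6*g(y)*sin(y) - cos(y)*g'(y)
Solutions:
 g(y) = C1*cos(y)^6


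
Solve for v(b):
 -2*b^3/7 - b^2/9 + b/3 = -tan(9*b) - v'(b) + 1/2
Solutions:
 v(b) = C1 + b^4/14 + b^3/27 - b^2/6 + b/2 + log(cos(9*b))/9


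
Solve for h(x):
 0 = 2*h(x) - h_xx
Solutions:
 h(x) = C1*exp(-sqrt(2)*x) + C2*exp(sqrt(2)*x)


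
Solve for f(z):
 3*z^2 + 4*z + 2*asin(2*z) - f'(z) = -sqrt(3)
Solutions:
 f(z) = C1 + z^3 + 2*z^2 + 2*z*asin(2*z) + sqrt(3)*z + sqrt(1 - 4*z^2)


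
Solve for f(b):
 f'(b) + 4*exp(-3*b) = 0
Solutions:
 f(b) = C1 + 4*exp(-3*b)/3


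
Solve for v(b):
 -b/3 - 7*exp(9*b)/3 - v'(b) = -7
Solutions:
 v(b) = C1 - b^2/6 + 7*b - 7*exp(9*b)/27


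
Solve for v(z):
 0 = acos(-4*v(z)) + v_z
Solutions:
 Integral(1/acos(-4*_y), (_y, v(z))) = C1 - z


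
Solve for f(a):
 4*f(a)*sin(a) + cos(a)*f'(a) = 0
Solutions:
 f(a) = C1*cos(a)^4


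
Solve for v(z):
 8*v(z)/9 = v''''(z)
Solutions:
 v(z) = C1*exp(-2^(3/4)*sqrt(3)*z/3) + C2*exp(2^(3/4)*sqrt(3)*z/3) + C3*sin(2^(3/4)*sqrt(3)*z/3) + C4*cos(2^(3/4)*sqrt(3)*z/3)


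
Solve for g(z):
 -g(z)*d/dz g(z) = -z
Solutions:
 g(z) = -sqrt(C1 + z^2)
 g(z) = sqrt(C1 + z^2)


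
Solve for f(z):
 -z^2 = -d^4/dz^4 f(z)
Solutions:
 f(z) = C1 + C2*z + C3*z^2 + C4*z^3 + z^6/360


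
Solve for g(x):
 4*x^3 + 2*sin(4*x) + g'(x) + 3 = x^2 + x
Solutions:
 g(x) = C1 - x^4 + x^3/3 + x^2/2 - 3*x + cos(4*x)/2


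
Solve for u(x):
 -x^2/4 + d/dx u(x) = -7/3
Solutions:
 u(x) = C1 + x^3/12 - 7*x/3


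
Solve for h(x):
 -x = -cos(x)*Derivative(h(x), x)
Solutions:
 h(x) = C1 + Integral(x/cos(x), x)


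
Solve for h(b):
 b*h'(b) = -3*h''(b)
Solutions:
 h(b) = C1 + C2*erf(sqrt(6)*b/6)


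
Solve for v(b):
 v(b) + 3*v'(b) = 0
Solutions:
 v(b) = C1*exp(-b/3)


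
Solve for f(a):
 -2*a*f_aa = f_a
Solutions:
 f(a) = C1 + C2*sqrt(a)


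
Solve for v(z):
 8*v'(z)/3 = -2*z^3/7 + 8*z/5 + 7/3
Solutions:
 v(z) = C1 - 3*z^4/112 + 3*z^2/10 + 7*z/8


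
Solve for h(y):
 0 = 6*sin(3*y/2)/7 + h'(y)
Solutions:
 h(y) = C1 + 4*cos(3*y/2)/7


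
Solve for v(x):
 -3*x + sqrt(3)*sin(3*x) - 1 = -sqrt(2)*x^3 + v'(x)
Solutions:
 v(x) = C1 + sqrt(2)*x^4/4 - 3*x^2/2 - x - sqrt(3)*cos(3*x)/3


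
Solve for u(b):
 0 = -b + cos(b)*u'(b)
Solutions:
 u(b) = C1 + Integral(b/cos(b), b)


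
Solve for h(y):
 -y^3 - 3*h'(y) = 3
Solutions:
 h(y) = C1 - y^4/12 - y


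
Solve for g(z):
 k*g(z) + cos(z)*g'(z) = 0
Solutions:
 g(z) = C1*exp(k*(log(sin(z) - 1) - log(sin(z) + 1))/2)


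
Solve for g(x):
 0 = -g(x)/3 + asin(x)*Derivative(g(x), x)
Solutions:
 g(x) = C1*exp(Integral(1/asin(x), x)/3)


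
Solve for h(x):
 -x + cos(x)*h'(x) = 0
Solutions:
 h(x) = C1 + Integral(x/cos(x), x)


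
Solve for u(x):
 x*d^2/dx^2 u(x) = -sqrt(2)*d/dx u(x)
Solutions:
 u(x) = C1 + C2*x^(1 - sqrt(2))


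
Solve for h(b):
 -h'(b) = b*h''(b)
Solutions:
 h(b) = C1 + C2*log(b)


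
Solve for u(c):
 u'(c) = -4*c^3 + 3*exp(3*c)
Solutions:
 u(c) = C1 - c^4 + exp(3*c)


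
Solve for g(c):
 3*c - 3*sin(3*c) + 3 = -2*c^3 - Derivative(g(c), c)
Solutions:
 g(c) = C1 - c^4/2 - 3*c^2/2 - 3*c - cos(3*c)


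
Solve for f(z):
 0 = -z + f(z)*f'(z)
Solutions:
 f(z) = -sqrt(C1 + z^2)
 f(z) = sqrt(C1 + z^2)


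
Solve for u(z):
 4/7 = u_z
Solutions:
 u(z) = C1 + 4*z/7


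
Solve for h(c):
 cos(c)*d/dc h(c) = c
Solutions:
 h(c) = C1 + Integral(c/cos(c), c)


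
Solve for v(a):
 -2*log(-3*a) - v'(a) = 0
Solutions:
 v(a) = C1 - 2*a*log(-a) + 2*a*(1 - log(3))


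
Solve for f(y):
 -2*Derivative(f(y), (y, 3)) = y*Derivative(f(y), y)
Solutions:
 f(y) = C1 + Integral(C2*airyai(-2^(2/3)*y/2) + C3*airybi(-2^(2/3)*y/2), y)


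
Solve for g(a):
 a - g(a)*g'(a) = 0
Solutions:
 g(a) = -sqrt(C1 + a^2)
 g(a) = sqrt(C1 + a^2)


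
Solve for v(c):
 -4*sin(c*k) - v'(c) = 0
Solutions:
 v(c) = C1 + 4*cos(c*k)/k


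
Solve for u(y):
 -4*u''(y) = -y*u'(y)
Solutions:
 u(y) = C1 + C2*erfi(sqrt(2)*y/4)


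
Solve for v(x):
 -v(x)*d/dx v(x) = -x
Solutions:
 v(x) = -sqrt(C1 + x^2)
 v(x) = sqrt(C1 + x^2)


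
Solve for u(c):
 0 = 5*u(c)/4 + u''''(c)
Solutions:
 u(c) = (C1*sin(5^(1/4)*c/2) + C2*cos(5^(1/4)*c/2))*exp(-5^(1/4)*c/2) + (C3*sin(5^(1/4)*c/2) + C4*cos(5^(1/4)*c/2))*exp(5^(1/4)*c/2)


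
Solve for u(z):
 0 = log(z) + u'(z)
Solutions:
 u(z) = C1 - z*log(z) + z


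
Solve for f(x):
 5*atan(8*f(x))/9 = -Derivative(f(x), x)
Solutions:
 Integral(1/atan(8*_y), (_y, f(x))) = C1 - 5*x/9


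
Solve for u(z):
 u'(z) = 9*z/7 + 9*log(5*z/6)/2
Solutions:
 u(z) = C1 + 9*z^2/14 + 9*z*log(z)/2 - 9*z*log(6)/2 - 9*z/2 + 9*z*log(5)/2


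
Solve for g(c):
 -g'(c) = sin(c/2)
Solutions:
 g(c) = C1 + 2*cos(c/2)


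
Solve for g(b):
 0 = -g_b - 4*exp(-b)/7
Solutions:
 g(b) = C1 + 4*exp(-b)/7


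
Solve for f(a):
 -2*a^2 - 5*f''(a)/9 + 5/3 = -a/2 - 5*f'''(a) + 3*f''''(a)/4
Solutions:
 f(a) = C1 + C2*a + C3*exp(2*a*(15 - sqrt(210))/9) + C4*exp(2*a*(sqrt(210) + 15)/9) - 3*a^4/10 - 213*a^3/20 - 28119*a^2/100


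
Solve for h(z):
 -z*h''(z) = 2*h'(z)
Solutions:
 h(z) = C1 + C2/z


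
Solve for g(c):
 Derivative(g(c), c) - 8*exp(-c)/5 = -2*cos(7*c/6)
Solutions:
 g(c) = C1 - 12*sin(7*c/6)/7 - 8*exp(-c)/5


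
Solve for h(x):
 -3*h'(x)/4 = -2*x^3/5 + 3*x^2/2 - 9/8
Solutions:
 h(x) = C1 + 2*x^4/15 - 2*x^3/3 + 3*x/2


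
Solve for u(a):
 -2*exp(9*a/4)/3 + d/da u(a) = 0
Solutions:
 u(a) = C1 + 8*exp(9*a/4)/27


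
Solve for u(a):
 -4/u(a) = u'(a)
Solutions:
 u(a) = -sqrt(C1 - 8*a)
 u(a) = sqrt(C1 - 8*a)


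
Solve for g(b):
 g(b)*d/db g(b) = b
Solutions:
 g(b) = -sqrt(C1 + b^2)
 g(b) = sqrt(C1 + b^2)


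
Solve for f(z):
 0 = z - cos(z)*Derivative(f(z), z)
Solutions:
 f(z) = C1 + Integral(z/cos(z), z)


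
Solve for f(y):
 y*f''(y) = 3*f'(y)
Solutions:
 f(y) = C1 + C2*y^4


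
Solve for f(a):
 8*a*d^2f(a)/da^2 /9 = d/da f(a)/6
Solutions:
 f(a) = C1 + C2*a^(19/16)


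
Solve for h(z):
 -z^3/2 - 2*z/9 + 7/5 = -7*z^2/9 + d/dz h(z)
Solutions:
 h(z) = C1 - z^4/8 + 7*z^3/27 - z^2/9 + 7*z/5


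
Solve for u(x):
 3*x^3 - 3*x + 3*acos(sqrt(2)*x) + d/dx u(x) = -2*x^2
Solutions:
 u(x) = C1 - 3*x^4/4 - 2*x^3/3 + 3*x^2/2 - 3*x*acos(sqrt(2)*x) + 3*sqrt(2)*sqrt(1 - 2*x^2)/2
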